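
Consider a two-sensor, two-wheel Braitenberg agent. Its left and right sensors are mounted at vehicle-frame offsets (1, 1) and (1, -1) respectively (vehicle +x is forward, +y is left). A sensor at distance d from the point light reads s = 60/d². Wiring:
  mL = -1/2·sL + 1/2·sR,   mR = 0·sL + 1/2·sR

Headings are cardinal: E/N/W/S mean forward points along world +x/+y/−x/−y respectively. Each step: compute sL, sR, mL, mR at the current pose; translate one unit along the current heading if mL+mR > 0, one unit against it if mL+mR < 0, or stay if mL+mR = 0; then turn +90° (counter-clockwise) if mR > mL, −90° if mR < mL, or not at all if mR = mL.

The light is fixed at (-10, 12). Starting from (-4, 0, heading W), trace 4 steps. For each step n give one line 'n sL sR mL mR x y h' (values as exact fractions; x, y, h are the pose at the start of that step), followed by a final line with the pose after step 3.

0 30/97 30/73 360/7081 15/73 -4 0 W
1 12/41 12/37 24/1517 6/37 -5 0 S
2 1/3 15/58 -13/348 15/116 -5 -1 E
3 60/169 60/193 -720/32617 30/193 -4 -1 N
final -4 0 W

n=0: pose=(-4,0,W); sL=30/97, sR=30/73; mL=360/7081, mR=15/73; mL+mR=1815/7081 → advance +1; mR−mL=15/97 → turn +1·90°
n=1: pose=(-5,0,S); sL=12/41, sR=12/37; mL=24/1517, mR=6/37; mL+mR=270/1517 → advance +1; mR−mL=6/41 → turn +1·90°
n=2: pose=(-5,-1,E); sL=1/3, sR=15/58; mL=-13/348, mR=15/116; mL+mR=8/87 → advance +1; mR−mL=1/6 → turn +1·90°
n=3: pose=(-4,-1,N); sL=60/169, sR=60/193; mL=-720/32617, mR=30/193; mL+mR=4350/32617 → advance +1; mR−mL=30/169 → turn +1·90°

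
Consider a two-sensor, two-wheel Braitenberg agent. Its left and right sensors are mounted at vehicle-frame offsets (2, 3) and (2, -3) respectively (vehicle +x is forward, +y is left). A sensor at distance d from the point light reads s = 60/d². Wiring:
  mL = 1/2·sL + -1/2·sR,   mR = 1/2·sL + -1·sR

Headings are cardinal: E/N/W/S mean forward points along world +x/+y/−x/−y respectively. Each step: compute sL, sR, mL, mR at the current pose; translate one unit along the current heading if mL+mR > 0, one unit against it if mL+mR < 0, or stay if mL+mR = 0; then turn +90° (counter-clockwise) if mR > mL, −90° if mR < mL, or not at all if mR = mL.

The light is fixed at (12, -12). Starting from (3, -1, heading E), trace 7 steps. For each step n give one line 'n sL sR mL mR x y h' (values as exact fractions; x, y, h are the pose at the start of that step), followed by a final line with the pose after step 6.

n=0: pose=(3,-1,E); sL=12/49, sR=60/113; mL=-792/5537, mR=-2262/5537; mL+mR=-3054/5537 → advance -1; mR−mL=-30/113 → turn -1·90°
n=1: pose=(2,-1,S); sL=6/13, sR=6/25; mL=36/325, mR=-3/325; mL+mR=33/325 → advance +1; mR−mL=-3/25 → turn -1·90°
n=2: pose=(2,-2,W); sL=60/193, sR=60/313; mL=3600/60409, mR=-2190/60409; mL+mR=1410/60409 → advance +1; mR−mL=-30/313 → turn -1·90°
n=3: pose=(1,-2,N); sL=3/17, sR=15/52; mL=-99/1768, mR=-177/884; mL+mR=-453/1768 → advance -1; mR−mL=-15/104 → turn -1·90°
n=4: pose=(1,-3,E); sL=4/15, sR=20/39; mL=-8/65, mR=-74/195; mL+mR=-98/195 → advance -1; mR−mL=-10/39 → turn -1·90°
n=5: pose=(0,-3,S); sL=6/13, sR=30/137; mL=216/1781, mR=21/1781; mL+mR=237/1781 → advance +1; mR−mL=-15/137 → turn -1·90°
n=6: pose=(0,-4,W); sL=60/221, sR=60/317; mL=2880/70057, mR=-3750/70057; mL+mR=-870/70057 → advance -1; mR−mL=-30/317 → turn -1·90°

0 12/49 60/113 -792/5537 -2262/5537 3 -1 E
1 6/13 6/25 36/325 -3/325 2 -1 S
2 60/193 60/313 3600/60409 -2190/60409 2 -2 W
3 3/17 15/52 -99/1768 -177/884 1 -2 N
4 4/15 20/39 -8/65 -74/195 1 -3 E
5 6/13 30/137 216/1781 21/1781 0 -3 S
6 60/221 60/317 2880/70057 -3750/70057 0 -4 W
final 1 -4 N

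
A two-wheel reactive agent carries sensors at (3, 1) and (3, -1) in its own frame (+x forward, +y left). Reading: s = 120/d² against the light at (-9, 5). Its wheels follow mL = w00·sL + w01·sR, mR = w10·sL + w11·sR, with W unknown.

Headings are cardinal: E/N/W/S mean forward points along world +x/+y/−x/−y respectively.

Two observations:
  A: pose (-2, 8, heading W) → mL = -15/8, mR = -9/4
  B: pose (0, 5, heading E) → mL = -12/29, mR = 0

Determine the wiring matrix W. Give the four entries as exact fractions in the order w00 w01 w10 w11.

obs A: pose=(-2,8,W) → sL=6, sR=15/4, mL=-15/8, mR=-9/4
obs B: pose=(0,5,E) → sL=24/29, sR=24/29, mL=-12/29, mR=0
sensor matrix S = [[6, 15/4], [24/29, 24/29]]; det S = 54/29
solve [mL_A; mL_B] = S·[w00; w01] and [mR_A; mR_B] = S·[w10; w11]:
  w00 = 0, w01 = -1/2, w10 = -1, w11 = 1

0 -1/2 -1 1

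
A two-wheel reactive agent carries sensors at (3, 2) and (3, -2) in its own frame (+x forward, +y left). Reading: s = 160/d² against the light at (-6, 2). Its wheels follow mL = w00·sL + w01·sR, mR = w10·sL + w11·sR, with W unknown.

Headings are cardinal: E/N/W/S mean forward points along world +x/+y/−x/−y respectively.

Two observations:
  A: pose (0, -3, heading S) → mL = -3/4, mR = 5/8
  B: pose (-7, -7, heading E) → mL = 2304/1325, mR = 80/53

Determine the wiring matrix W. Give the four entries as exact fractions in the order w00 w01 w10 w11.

obs A: pose=(0,-3,S) → sL=5/4, sR=2, mL=-3/4, mR=5/8
obs B: pose=(-7,-7,E) → sL=160/53, sR=32/25, mL=2304/1325, mR=80/53
sensor matrix S = [[5/4, 2], [160/53, 32/25]]; det S = -1176/265
solve [mL_A; mL_B] = S·[w00; w01] and [mR_A; mR_B] = S·[w10; w11]:
  w00 = 1, w01 = -1, w10 = 1/2, w11 = 0

1 -1 1/2 0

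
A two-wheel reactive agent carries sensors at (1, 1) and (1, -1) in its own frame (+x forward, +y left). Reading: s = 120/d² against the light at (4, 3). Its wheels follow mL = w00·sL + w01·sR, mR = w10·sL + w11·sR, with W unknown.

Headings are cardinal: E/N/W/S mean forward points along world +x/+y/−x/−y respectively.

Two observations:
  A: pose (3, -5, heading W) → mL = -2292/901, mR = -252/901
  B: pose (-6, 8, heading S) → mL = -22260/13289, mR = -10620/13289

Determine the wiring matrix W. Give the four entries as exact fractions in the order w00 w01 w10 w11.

-1 -1/2 -1 1/2

obs A: pose=(3,-5,W) → sL=24/17, sR=120/53, mL=-2292/901, mR=-252/901
obs B: pose=(-6,8,S) → sL=120/97, sR=120/137, mL=-22260/13289, mR=-10620/13289
sensor matrix S = [[24/17, 120/53], [120/97, 120/137]]; det S = -18731520/11973389
solve [mL_A; mL_B] = S·[w00; w01] and [mR_A; mR_B] = S·[w10; w11]:
  w00 = -1, w01 = -1/2, w10 = -1, w11 = 1/2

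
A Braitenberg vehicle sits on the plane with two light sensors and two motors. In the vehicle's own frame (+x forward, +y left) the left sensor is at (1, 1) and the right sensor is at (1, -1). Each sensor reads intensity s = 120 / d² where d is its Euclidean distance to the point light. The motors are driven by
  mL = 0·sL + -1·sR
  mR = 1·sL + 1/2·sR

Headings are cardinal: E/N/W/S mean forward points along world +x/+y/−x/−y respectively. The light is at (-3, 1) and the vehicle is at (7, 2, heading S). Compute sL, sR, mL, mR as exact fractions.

120/121 40/27 -40/27 5660/3267

left sensor world pos  = (8, 1); dL² = 121
right sensor world pos = (6, 1); dR² = 81
sL = 120/121 = 120/121
sR = 120/81 = 40/27
mL = 0·sL + -1·sR = -40/27
mR = 1·sL + 1/2·sR = 5660/3267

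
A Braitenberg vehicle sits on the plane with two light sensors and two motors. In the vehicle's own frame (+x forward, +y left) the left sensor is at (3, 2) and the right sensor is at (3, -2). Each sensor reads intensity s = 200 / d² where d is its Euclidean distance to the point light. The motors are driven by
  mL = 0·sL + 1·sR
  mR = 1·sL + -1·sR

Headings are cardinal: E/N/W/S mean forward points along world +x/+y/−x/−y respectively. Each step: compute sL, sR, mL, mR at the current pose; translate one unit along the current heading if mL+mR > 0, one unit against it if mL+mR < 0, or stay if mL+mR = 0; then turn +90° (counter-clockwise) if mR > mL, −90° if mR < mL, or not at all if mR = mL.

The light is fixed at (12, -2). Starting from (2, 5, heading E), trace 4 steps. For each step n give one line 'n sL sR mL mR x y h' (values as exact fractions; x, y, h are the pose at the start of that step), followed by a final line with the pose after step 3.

0 20/13 100/37 100/37 -560/481 2 5 E
1 40/13 200/137 200/137 2880/1781 3 5 S
2 2 50/13 50/13 -24/13 3 4 E
3 40/9 200/109 200/109 2560/981 4 4 S
final 4 3 E

n=0: pose=(2,5,E); sL=20/13, sR=100/37; mL=100/37, mR=-560/481; mL+mR=20/13 → advance +1; mR−mL=-1860/481 → turn -1·90°
n=1: pose=(3,5,S); sL=40/13, sR=200/137; mL=200/137, mR=2880/1781; mL+mR=40/13 → advance +1; mR−mL=280/1781 → turn +1·90°
n=2: pose=(3,4,E); sL=2, sR=50/13; mL=50/13, mR=-24/13; mL+mR=2 → advance +1; mR−mL=-74/13 → turn -1·90°
n=3: pose=(4,4,S); sL=40/9, sR=200/109; mL=200/109, mR=2560/981; mL+mR=40/9 → advance +1; mR−mL=760/981 → turn +1·90°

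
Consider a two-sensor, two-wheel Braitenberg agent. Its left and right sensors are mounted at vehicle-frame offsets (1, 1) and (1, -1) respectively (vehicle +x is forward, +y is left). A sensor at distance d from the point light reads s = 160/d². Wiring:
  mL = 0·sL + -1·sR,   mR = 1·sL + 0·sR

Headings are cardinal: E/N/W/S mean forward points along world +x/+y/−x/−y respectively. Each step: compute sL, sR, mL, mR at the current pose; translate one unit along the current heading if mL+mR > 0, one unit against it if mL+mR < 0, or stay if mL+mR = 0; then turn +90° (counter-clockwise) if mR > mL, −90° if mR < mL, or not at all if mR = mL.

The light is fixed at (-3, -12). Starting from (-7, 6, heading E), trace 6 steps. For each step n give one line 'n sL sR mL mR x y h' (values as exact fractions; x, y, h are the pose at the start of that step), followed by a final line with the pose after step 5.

n=0: pose=(-7,6,E); sL=16/37, sR=80/149; mL=-80/149, mR=16/37; mL+mR=-576/5513 → advance -1; mR−mL=5344/5513 → turn +1·90°
n=1: pose=(-8,6,N); sL=160/397, sR=160/377; mL=-160/377, mR=160/397; mL+mR=-3200/149669 → advance -1; mR−mL=123840/149669 → turn +1·90°
n=2: pose=(-8,5,W); sL=40/73, sR=4/9; mL=-4/9, mR=40/73; mL+mR=68/657 → advance +1; mR−mL=652/657 → turn +1·90°
n=3: pose=(-9,5,S); sL=160/281, sR=32/61; mL=-32/61, mR=160/281; mL+mR=768/17141 → advance +1; mR−mL=18752/17141 → turn +1·90°
n=4: pose=(-9,4,E); sL=80/157, sR=16/25; mL=-16/25, mR=80/157; mL+mR=-512/3925 → advance -1; mR−mL=4512/3925 → turn +1·90°
n=5: pose=(-10,4,N); sL=160/353, sR=32/65; mL=-32/65, mR=160/353; mL+mR=-896/22945 → advance -1; mR−mL=21696/22945 → turn +1·90°

0 16/37 80/149 -80/149 16/37 -7 6 E
1 160/397 160/377 -160/377 160/397 -8 6 N
2 40/73 4/9 -4/9 40/73 -8 5 W
3 160/281 32/61 -32/61 160/281 -9 5 S
4 80/157 16/25 -16/25 80/157 -9 4 E
5 160/353 32/65 -32/65 160/353 -10 4 N
final -10 3 W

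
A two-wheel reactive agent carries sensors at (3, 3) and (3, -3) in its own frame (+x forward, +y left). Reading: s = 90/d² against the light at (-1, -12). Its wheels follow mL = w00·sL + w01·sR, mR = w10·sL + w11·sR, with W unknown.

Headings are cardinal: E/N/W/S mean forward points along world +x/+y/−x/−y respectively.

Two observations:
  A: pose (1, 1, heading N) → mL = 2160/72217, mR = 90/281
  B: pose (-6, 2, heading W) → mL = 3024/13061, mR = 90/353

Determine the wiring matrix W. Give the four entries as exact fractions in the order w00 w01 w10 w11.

1 -1 0 1

obs A: pose=(1,1,N) → sL=90/257, sR=90/281, mL=2160/72217, mR=90/281
obs B: pose=(-6,2,W) → sL=18/37, sR=90/353, mL=3024/13061, mR=90/353
sensor matrix S = [[90/257, 90/281], [18/37, 90/353]]; det S = -62752320/943226237
solve [mL_A; mL_B] = S·[w00; w01] and [mR_A; mR_B] = S·[w10; w11]:
  w00 = 1, w01 = -1, w10 = 0, w11 = 1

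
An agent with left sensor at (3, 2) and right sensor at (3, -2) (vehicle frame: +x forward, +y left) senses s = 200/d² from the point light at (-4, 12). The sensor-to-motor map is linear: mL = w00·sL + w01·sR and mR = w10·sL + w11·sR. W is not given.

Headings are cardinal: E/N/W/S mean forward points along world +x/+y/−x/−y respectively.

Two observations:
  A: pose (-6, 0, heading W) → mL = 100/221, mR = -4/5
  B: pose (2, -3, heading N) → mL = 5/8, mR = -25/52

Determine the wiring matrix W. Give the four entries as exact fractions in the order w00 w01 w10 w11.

obs A: pose=(-6,0,W) → sL=200/221, sR=8/5, mL=100/221, mR=-4/5
obs B: pose=(2,-3,N) → sL=5/4, sR=25/26, mL=5/8, mR=-25/52
sensor matrix S = [[200/221, 8/5], [5/4, 25/26]]; det S = -3246/2873
solve [mL_A; mL_B] = S·[w00; w01] and [mR_A; mR_B] = S·[w10; w11]:
  w00 = 1/2, w01 = 0, w10 = 0, w11 = -1/2

1/2 0 0 -1/2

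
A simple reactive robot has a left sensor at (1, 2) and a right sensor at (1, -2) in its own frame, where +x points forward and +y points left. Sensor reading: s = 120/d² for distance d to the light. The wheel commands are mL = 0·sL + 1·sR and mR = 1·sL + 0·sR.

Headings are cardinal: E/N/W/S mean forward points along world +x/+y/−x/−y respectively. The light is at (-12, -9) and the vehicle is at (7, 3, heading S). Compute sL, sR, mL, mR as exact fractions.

60/281 12/41 12/41 60/281

left sensor world pos  = (9, 2); dL² = 562
right sensor world pos = (5, 2); dR² = 410
sL = 120/562 = 60/281
sR = 120/410 = 12/41
mL = 0·sL + 1·sR = 12/41
mR = 1·sL + 0·sR = 60/281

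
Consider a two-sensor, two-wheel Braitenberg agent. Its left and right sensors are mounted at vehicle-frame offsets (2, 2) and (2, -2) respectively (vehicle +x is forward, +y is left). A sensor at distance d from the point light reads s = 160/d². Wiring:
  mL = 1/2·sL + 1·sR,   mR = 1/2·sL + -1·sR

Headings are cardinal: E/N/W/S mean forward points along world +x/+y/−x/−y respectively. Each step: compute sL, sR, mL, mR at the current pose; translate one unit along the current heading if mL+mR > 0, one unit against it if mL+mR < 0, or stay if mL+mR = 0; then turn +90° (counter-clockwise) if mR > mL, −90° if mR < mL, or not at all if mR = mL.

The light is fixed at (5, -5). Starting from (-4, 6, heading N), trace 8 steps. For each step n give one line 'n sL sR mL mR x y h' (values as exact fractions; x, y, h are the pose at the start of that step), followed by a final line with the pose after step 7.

n=0: pose=(-4,6,N); sL=16/29, sR=80/109; mL=3192/3161, mR=-1448/3161; mL+mR=16/29 → advance +1; mR−mL=-160/109 → turn -1·90°
n=1: pose=(-4,7,E); sL=32/49, sR=160/149; mL=10224/7301, mR=-5456/7301; mL+mR=32/49 → advance +1; mR−mL=-320/149 → turn -1·90°
n=2: pose=(-3,7,S); sL=20/17, sR=4/5; mL=118/85, mR=-18/85; mL+mR=20/17 → advance +1; mR−mL=-8/5 → turn -1·90°
n=3: pose=(-3,6,W); sL=160/181, sR=160/269; mL=50480/48689, mR=-7440/48689; mL+mR=160/181 → advance +1; mR−mL=-320/269 → turn -1·90°
n=4: pose=(-4,6,N); sL=16/29, sR=80/109; mL=3192/3161, mR=-1448/3161; mL+mR=16/29 → advance +1; mR−mL=-160/109 → turn -1·90°
n=5: pose=(-4,7,E); sL=32/49, sR=160/149; mL=10224/7301, mR=-5456/7301; mL+mR=32/49 → advance +1; mR−mL=-320/149 → turn -1·90°
n=6: pose=(-3,7,S); sL=20/17, sR=4/5; mL=118/85, mR=-18/85; mL+mR=20/17 → advance +1; mR−mL=-8/5 → turn -1·90°
n=7: pose=(-3,6,W); sL=160/181, sR=160/269; mL=50480/48689, mR=-7440/48689; mL+mR=160/181 → advance +1; mR−mL=-320/269 → turn -1·90°

0 16/29 80/109 3192/3161 -1448/3161 -4 6 N
1 32/49 160/149 10224/7301 -5456/7301 -4 7 E
2 20/17 4/5 118/85 -18/85 -3 7 S
3 160/181 160/269 50480/48689 -7440/48689 -3 6 W
4 16/29 80/109 3192/3161 -1448/3161 -4 6 N
5 32/49 160/149 10224/7301 -5456/7301 -4 7 E
6 20/17 4/5 118/85 -18/85 -3 7 S
7 160/181 160/269 50480/48689 -7440/48689 -3 6 W
final -4 6 N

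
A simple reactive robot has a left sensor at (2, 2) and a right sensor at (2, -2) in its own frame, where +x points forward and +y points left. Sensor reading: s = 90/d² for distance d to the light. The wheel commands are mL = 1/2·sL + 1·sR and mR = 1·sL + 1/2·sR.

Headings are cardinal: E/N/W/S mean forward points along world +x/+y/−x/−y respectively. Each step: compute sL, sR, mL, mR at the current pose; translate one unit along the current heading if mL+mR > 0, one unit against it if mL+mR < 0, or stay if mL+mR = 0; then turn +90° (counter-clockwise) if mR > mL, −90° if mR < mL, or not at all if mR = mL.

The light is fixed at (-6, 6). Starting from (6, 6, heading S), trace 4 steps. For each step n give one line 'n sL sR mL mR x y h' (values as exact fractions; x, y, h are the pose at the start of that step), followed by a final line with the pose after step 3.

n=0: pose=(6,6,S); sL=9/20, sR=45/52; mL=567/520, mR=459/520; mL+mR=513/260 → advance +1; mR−mL=-27/130 → turn -1·90°
n=1: pose=(6,5,W); sL=90/109, sR=90/101; mL=14355/11009, mR=13995/11009; mL+mR=28350/11009 → advance +1; mR−mL=-360/11009 → turn -1·90°
n=2: pose=(5,5,N); sL=45/41, sR=9/17; mL=1503/1394, mR=1899/1394; mL+mR=1701/697 → advance +1; mR−mL=198/697 → turn +1·90°
n=3: pose=(5,6,W); sL=18/17, sR=18/17; mL=27/17, mR=27/17; mL+mR=54/17 → advance +1; mR−mL=0 → turn +0·90°

0 9/20 45/52 567/520 459/520 6 6 S
1 90/109 90/101 14355/11009 13995/11009 6 5 W
2 45/41 9/17 1503/1394 1899/1394 5 5 N
3 18/17 18/17 27/17 27/17 5 6 W
final 4 6 W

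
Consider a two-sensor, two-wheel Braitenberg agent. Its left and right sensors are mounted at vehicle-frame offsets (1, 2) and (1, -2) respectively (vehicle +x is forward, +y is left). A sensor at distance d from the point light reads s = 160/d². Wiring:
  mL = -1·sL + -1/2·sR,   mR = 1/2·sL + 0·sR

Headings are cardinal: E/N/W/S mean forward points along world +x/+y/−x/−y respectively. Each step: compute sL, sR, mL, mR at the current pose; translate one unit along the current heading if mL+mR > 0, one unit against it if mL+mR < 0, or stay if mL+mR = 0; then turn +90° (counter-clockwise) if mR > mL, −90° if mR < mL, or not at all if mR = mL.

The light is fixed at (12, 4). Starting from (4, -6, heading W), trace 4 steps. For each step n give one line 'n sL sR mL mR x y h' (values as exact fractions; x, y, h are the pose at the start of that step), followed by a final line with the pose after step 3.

n=0: pose=(4,-6,W); sL=32/45, sR=32/29; mL=-1648/1305, mR=16/45; mL+mR=-1184/1305 → advance -1; mR−mL=704/435 → turn +1·90°
n=1: pose=(5,-6,S); sL=80/73, sR=80/101; mL=-11000/7373, mR=40/73; mL+mR=-6960/7373 → advance -1; mR−mL=15040/7373 → turn +1·90°
n=2: pose=(5,-5,E); sL=32/17, sR=160/157; mL=-6384/2669, mR=16/17; mL+mR=-3872/2669 → advance -1; mR−mL=8896/2669 → turn +1·90°
n=3: pose=(4,-5,N); sL=40/41, sR=8/5; mL=-364/205, mR=20/41; mL+mR=-264/205 → advance -1; mR−mL=464/205 → turn +1·90°

0 32/45 32/29 -1648/1305 16/45 4 -6 W
1 80/73 80/101 -11000/7373 40/73 5 -6 S
2 32/17 160/157 -6384/2669 16/17 5 -5 E
3 40/41 8/5 -364/205 20/41 4 -5 N
final 4 -6 W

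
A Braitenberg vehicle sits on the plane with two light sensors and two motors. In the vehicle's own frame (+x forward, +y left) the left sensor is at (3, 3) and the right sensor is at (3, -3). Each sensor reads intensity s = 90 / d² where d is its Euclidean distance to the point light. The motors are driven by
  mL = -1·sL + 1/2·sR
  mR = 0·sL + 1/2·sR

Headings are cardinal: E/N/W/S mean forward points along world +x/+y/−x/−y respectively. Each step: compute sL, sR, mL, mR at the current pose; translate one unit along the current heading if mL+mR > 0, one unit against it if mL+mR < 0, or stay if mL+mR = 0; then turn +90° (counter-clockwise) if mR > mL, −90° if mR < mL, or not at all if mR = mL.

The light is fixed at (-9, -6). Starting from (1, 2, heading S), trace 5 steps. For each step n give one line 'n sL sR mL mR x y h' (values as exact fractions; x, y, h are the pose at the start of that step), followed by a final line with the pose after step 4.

0 45/97 45/37 1035/7178 45/74 1 2 S
1 90/269 18/37 -909/9953 9/37 1 1 E
2 45/82 45/148 -4815/12136 45/296 2 1 N
3 90/73 18/29 -1953/2117 9/29 2 0 W
4 5/13 1 3/26 1/2 3 0 S
final 3 -1 E

n=0: pose=(1,2,S); sL=45/97, sR=45/37; mL=1035/7178, mR=45/74; mL+mR=2700/3589 → advance +1; mR−mL=45/97 → turn +1·90°
n=1: pose=(1,1,E); sL=90/269, sR=18/37; mL=-909/9953, mR=9/37; mL+mR=1512/9953 → advance +1; mR−mL=90/269 → turn +1·90°
n=2: pose=(2,1,N); sL=45/82, sR=45/148; mL=-4815/12136, mR=45/296; mL+mR=-1485/6068 → advance -1; mR−mL=45/82 → turn +1·90°
n=3: pose=(2,0,W); sL=90/73, sR=18/29; mL=-1953/2117, mR=9/29; mL+mR=-1296/2117 → advance -1; mR−mL=90/73 → turn +1·90°
n=4: pose=(3,0,S); sL=5/13, sR=1; mL=3/26, mR=1/2; mL+mR=8/13 → advance +1; mR−mL=5/13 → turn +1·90°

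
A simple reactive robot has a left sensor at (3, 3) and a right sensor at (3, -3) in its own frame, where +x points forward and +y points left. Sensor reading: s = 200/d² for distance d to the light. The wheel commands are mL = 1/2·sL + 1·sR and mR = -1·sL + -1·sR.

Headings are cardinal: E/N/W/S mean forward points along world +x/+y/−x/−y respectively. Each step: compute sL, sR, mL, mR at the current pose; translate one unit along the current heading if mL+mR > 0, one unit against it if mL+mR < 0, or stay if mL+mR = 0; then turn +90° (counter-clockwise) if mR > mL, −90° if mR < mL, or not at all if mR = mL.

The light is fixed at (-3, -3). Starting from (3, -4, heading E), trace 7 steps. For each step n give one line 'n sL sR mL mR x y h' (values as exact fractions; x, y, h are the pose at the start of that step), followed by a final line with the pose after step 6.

0 40/17 200/97 5340/1649 -7280/1649 3 -4 E
1 5/2 10 45/4 -25/2 2 -4 S
2 200/13 200/13 300/13 -400/13 2 -3 W
3 100/9 20/9 70/9 -40/3 3 -3 N
4 40/17 200/97 5340/1649 -7280/1649 3 -4 E
5 5/2 10 45/4 -25/2 2 -4 S
6 200/13 200/13 300/13 -400/13 2 -3 W
final 3 -3 N

n=0: pose=(3,-4,E); sL=40/17, sR=200/97; mL=5340/1649, mR=-7280/1649; mL+mR=-20/17 → advance -1; mR−mL=-12620/1649 → turn -1·90°
n=1: pose=(2,-4,S); sL=5/2, sR=10; mL=45/4, mR=-25/2; mL+mR=-5/4 → advance -1; mR−mL=-95/4 → turn -1·90°
n=2: pose=(2,-3,W); sL=200/13, sR=200/13; mL=300/13, mR=-400/13; mL+mR=-100/13 → advance -1; mR−mL=-700/13 → turn -1·90°
n=3: pose=(3,-3,N); sL=100/9, sR=20/9; mL=70/9, mR=-40/3; mL+mR=-50/9 → advance -1; mR−mL=-190/9 → turn -1·90°
n=4: pose=(3,-4,E); sL=40/17, sR=200/97; mL=5340/1649, mR=-7280/1649; mL+mR=-20/17 → advance -1; mR−mL=-12620/1649 → turn -1·90°
n=5: pose=(2,-4,S); sL=5/2, sR=10; mL=45/4, mR=-25/2; mL+mR=-5/4 → advance -1; mR−mL=-95/4 → turn -1·90°
n=6: pose=(2,-3,W); sL=200/13, sR=200/13; mL=300/13, mR=-400/13; mL+mR=-100/13 → advance -1; mR−mL=-700/13 → turn -1·90°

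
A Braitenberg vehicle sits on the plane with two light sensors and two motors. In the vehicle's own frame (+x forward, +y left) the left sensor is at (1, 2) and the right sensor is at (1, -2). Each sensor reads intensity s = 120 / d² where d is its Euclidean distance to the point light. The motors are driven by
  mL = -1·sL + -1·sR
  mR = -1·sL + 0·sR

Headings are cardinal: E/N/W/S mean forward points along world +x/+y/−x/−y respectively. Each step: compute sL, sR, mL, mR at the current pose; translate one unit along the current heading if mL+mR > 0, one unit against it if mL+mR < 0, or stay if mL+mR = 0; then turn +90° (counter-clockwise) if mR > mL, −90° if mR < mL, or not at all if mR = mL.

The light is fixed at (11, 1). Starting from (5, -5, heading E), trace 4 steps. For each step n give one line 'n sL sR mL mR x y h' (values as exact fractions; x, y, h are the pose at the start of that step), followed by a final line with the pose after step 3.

0 120/41 120/89 -15600/3649 -120/41 5 -5 E
1 60/53 12/5 -936/265 -60/53 4 -5 N
2 24/29 120/89 -5616/2581 -24/29 4 -6 W
3 3/2 15/16 -39/16 -3/2 5 -6 S
final 5 -5 E

n=0: pose=(5,-5,E); sL=120/41, sR=120/89; mL=-15600/3649, mR=-120/41; mL+mR=-26280/3649 → advance -1; mR−mL=120/89 → turn +1·90°
n=1: pose=(4,-5,N); sL=60/53, sR=12/5; mL=-936/265, mR=-60/53; mL+mR=-1236/265 → advance -1; mR−mL=12/5 → turn +1·90°
n=2: pose=(4,-6,W); sL=24/29, sR=120/89; mL=-5616/2581, mR=-24/29; mL+mR=-7752/2581 → advance -1; mR−mL=120/89 → turn +1·90°
n=3: pose=(5,-6,S); sL=3/2, sR=15/16; mL=-39/16, mR=-3/2; mL+mR=-63/16 → advance -1; mR−mL=15/16 → turn +1·90°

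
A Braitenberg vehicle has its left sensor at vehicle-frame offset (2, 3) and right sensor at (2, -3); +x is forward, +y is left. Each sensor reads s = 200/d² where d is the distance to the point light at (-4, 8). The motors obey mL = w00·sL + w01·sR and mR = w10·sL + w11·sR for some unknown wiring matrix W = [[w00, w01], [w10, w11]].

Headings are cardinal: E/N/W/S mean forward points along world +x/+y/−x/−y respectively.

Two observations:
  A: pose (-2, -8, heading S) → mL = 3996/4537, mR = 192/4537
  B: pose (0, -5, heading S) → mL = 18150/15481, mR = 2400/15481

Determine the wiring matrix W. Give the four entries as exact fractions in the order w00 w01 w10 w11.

1 1/2 -1 1

obs A: pose=(-2,-8,S) → sL=200/349, sR=8/13, mL=3996/4537, mR=192/4537
obs B: pose=(0,-5,S) → sL=100/137, sR=100/113, mL=18150/15481, mR=2400/15481
sensor matrix S = [[200/349, 8/13], [100/137, 100/113]]; det S = 4070400/70237297
solve [mL_A; mL_B] = S·[w00; w01] and [mR_A; mR_B] = S·[w10; w11]:
  w00 = 1, w01 = 1/2, w10 = -1, w11 = 1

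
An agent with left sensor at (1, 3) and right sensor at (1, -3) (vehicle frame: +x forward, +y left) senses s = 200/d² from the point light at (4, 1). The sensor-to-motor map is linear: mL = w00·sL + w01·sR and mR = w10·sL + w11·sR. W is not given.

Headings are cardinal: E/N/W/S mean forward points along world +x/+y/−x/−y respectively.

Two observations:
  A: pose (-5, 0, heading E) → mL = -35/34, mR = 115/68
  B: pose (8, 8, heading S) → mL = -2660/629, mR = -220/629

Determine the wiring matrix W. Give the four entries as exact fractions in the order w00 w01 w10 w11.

1/2 -1 1 -1/2

obs A: pose=(-5,0,E) → sL=50/17, sR=5/2, mL=-35/34, mR=115/68
obs B: pose=(8,8,S) → sL=40/17, sR=200/37, mL=-2660/629, mR=-220/629
sensor matrix S = [[50/17, 5/2], [40/17, 200/37]]; det S = 6300/629
solve [mL_A; mL_B] = S·[w00; w01] and [mR_A; mR_B] = S·[w10; w11]:
  w00 = 1/2, w01 = -1, w10 = 1, w11 = -1/2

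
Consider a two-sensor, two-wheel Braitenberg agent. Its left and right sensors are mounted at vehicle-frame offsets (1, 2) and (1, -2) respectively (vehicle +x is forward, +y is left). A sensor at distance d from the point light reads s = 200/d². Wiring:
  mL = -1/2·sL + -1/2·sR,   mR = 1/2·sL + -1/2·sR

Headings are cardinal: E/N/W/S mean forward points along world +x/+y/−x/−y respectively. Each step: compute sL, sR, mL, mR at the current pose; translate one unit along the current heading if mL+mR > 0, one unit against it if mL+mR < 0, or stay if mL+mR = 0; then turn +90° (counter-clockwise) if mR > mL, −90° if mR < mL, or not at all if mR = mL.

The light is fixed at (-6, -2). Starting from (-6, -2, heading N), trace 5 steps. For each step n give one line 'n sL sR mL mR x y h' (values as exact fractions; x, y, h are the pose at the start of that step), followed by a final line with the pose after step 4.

n=0: pose=(-6,-2,N); sL=40, sR=40; mL=-40, mR=0; mL+mR=-40 → advance -1; mR−mL=40 → turn +1·90°
n=1: pose=(-6,-3,W); sL=20, sR=100; mL=-60, mR=-40; mL+mR=-100 → advance -1; mR−mL=20 → turn +1·90°
n=2: pose=(-5,-3,S); sL=200/13, sR=40; mL=-360/13, mR=-160/13; mL+mR=-40 → advance -1; mR−mL=200/13 → turn +1·90°
n=3: pose=(-5,-2,E); sL=25, sR=25; mL=-25, mR=0; mL+mR=-25 → advance -1; mR−mL=25 → turn +1·90°
n=4: pose=(-6,-2,N); sL=40, sR=40; mL=-40, mR=0; mL+mR=-40 → advance -1; mR−mL=40 → turn +1·90°

0 40 40 -40 0 -6 -2 N
1 20 100 -60 -40 -6 -3 W
2 200/13 40 -360/13 -160/13 -5 -3 S
3 25 25 -25 0 -5 -2 E
4 40 40 -40 0 -6 -2 N
final -6 -3 W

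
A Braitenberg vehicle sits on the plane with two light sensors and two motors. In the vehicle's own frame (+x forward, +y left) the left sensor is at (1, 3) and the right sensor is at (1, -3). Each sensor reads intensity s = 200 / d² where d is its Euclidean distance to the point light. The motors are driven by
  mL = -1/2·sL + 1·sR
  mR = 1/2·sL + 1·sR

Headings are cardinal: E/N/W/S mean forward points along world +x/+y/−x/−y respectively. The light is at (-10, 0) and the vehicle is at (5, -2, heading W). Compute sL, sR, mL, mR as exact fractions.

left sensor world pos  = (4, -5); dL² = 221
right sensor world pos = (4, 1); dR² = 197
sL = 200/221 = 200/221
sR = 200/197 = 200/197
mL = -1/2·sL + 1·sR = 24500/43537
mR = 1/2·sL + 1·sR = 63900/43537

200/221 200/197 24500/43537 63900/43537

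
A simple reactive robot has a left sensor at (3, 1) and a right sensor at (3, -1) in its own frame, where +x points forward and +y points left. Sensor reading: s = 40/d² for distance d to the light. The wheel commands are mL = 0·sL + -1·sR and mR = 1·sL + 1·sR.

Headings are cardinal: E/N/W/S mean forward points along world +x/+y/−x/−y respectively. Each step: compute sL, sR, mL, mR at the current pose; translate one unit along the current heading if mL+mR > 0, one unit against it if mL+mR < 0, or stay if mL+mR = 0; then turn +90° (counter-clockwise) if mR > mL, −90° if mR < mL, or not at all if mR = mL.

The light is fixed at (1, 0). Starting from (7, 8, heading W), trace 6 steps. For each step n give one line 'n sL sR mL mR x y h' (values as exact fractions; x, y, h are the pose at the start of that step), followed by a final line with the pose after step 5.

0 20/29 4/9 -4/9 296/261 7 8 W
1 40/61 40/41 -40/41 4080/2501 6 8 S
2 5/16 2/5 -2/5 57/80 6 7 E
3 8/25 40/149 -40/149 2192/3725 7 7 N
4 20/29 4/9 -4/9 296/261 7 8 W
5 40/61 40/41 -40/41 4080/2501 6 8 S
final 6 7 E

n=0: pose=(7,8,W); sL=20/29, sR=4/9; mL=-4/9, mR=296/261; mL+mR=20/29 → advance +1; mR−mL=412/261 → turn +1·90°
n=1: pose=(6,8,S); sL=40/61, sR=40/41; mL=-40/41, mR=4080/2501; mL+mR=40/61 → advance +1; mR−mL=6520/2501 → turn +1·90°
n=2: pose=(6,7,E); sL=5/16, sR=2/5; mL=-2/5, mR=57/80; mL+mR=5/16 → advance +1; mR−mL=89/80 → turn +1·90°
n=3: pose=(7,7,N); sL=8/25, sR=40/149; mL=-40/149, mR=2192/3725; mL+mR=8/25 → advance +1; mR−mL=3192/3725 → turn +1·90°
n=4: pose=(7,8,W); sL=20/29, sR=4/9; mL=-4/9, mR=296/261; mL+mR=20/29 → advance +1; mR−mL=412/261 → turn +1·90°
n=5: pose=(6,8,S); sL=40/61, sR=40/41; mL=-40/41, mR=4080/2501; mL+mR=40/61 → advance +1; mR−mL=6520/2501 → turn +1·90°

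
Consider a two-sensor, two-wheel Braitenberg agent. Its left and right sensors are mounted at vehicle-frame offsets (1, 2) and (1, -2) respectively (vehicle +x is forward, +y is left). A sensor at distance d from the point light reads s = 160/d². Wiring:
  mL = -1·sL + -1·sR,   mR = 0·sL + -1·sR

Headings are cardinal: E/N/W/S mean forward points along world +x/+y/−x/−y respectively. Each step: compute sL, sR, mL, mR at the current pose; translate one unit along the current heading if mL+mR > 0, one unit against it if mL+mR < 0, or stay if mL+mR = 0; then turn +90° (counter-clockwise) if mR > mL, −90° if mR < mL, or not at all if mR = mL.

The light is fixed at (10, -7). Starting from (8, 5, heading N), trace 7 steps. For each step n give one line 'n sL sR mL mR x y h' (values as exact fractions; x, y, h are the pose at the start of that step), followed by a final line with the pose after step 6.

n=0: pose=(8,5,N); sL=32/37, sR=160/169; mL=-11328/6253, mR=-160/169; mL+mR=-17248/6253 → advance -1; mR−mL=32/37 → turn +1·90°
n=1: pose=(8,4,W); sL=16/9, sR=80/89; mL=-2144/801, mR=-80/89; mL+mR=-2864/801 → advance -1; mR−mL=16/9 → turn +1·90°
n=2: pose=(9,4,S); sL=160/101, sR=160/109; mL=-33600/11009, mR=-160/109; mL+mR=-49760/11009 → advance -1; mR−mL=160/101 → turn +1·90°
n=3: pose=(9,5,E); sL=40/49, sR=8/5; mL=-592/245, mR=-8/5; mL+mR=-984/245 → advance -1; mR−mL=40/49 → turn +1·90°
n=4: pose=(8,5,N); sL=32/37, sR=160/169; mL=-11328/6253, mR=-160/169; mL+mR=-17248/6253 → advance -1; mR−mL=32/37 → turn +1·90°
n=5: pose=(8,4,W); sL=16/9, sR=80/89; mL=-2144/801, mR=-80/89; mL+mR=-2864/801 → advance -1; mR−mL=16/9 → turn +1·90°
n=6: pose=(9,4,S); sL=160/101, sR=160/109; mL=-33600/11009, mR=-160/109; mL+mR=-49760/11009 → advance -1; mR−mL=160/101 → turn +1·90°

0 32/37 160/169 -11328/6253 -160/169 8 5 N
1 16/9 80/89 -2144/801 -80/89 8 4 W
2 160/101 160/109 -33600/11009 -160/109 9 4 S
3 40/49 8/5 -592/245 -8/5 9 5 E
4 32/37 160/169 -11328/6253 -160/169 8 5 N
5 16/9 80/89 -2144/801 -80/89 8 4 W
6 160/101 160/109 -33600/11009 -160/109 9 4 S
final 9 5 E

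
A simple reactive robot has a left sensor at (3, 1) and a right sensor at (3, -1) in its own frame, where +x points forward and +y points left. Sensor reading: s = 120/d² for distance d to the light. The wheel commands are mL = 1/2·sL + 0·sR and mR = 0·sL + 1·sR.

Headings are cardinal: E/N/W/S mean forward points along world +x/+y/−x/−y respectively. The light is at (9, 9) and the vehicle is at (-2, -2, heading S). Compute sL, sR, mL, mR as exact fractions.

15/37 6/17 15/74 6/17

left sensor world pos  = (-1, -5); dL² = 296
right sensor world pos = (-3, -5); dR² = 340
sL = 120/296 = 15/37
sR = 120/340 = 6/17
mL = 1/2·sL + 0·sR = 15/74
mR = 0·sL + 1·sR = 6/17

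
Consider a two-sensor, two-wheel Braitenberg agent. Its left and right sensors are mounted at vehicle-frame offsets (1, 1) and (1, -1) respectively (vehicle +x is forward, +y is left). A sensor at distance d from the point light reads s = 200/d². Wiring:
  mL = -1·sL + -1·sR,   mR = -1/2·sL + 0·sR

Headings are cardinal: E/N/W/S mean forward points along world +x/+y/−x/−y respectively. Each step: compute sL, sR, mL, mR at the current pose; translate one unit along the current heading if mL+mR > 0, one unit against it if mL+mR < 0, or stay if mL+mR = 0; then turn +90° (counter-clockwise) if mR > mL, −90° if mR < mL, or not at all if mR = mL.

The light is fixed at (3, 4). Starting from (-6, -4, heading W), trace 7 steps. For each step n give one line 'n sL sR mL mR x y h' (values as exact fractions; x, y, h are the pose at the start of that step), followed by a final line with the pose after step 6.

n=0: pose=(-6,-4,W); sL=200/181, sR=200/149; mL=-66000/26969, mR=-100/181; mL+mR=-80900/26969 → advance -1; mR−mL=51100/26969 → turn +1·90°
n=1: pose=(-5,-4,S); sL=20/13, sR=100/81; mL=-2920/1053, mR=-10/13; mL+mR=-3730/1053 → advance -1; mR−mL=2110/1053 → turn +1·90°
n=2: pose=(-5,-3,E); sL=40/17, sR=200/113; mL=-7920/1921, mR=-20/17; mL+mR=-10180/1921 → advance -1; mR−mL=5660/1921 → turn +1·90°
n=3: pose=(-6,-3,N); sL=25/17, sR=2; mL=-59/17, mR=-25/34; mL+mR=-143/34 → advance -1; mR−mL=93/34 → turn +1·90°
n=4: pose=(-6,-4,W); sL=200/181, sR=200/149; mL=-66000/26969, mR=-100/181; mL+mR=-80900/26969 → advance -1; mR−mL=51100/26969 → turn +1·90°
n=5: pose=(-5,-4,S); sL=20/13, sR=100/81; mL=-2920/1053, mR=-10/13; mL+mR=-3730/1053 → advance -1; mR−mL=2110/1053 → turn +1·90°
n=6: pose=(-5,-3,E); sL=40/17, sR=200/113; mL=-7920/1921, mR=-20/17; mL+mR=-10180/1921 → advance -1; mR−mL=5660/1921 → turn +1·90°

0 200/181 200/149 -66000/26969 -100/181 -6 -4 W
1 20/13 100/81 -2920/1053 -10/13 -5 -4 S
2 40/17 200/113 -7920/1921 -20/17 -5 -3 E
3 25/17 2 -59/17 -25/34 -6 -3 N
4 200/181 200/149 -66000/26969 -100/181 -6 -4 W
5 20/13 100/81 -2920/1053 -10/13 -5 -4 S
6 40/17 200/113 -7920/1921 -20/17 -5 -3 E
final -6 -3 N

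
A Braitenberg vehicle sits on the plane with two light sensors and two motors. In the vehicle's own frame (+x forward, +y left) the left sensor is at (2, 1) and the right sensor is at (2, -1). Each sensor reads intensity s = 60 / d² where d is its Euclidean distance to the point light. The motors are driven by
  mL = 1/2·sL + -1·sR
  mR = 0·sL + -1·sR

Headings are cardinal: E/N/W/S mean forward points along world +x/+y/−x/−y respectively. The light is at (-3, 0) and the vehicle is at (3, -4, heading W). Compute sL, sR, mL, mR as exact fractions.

60/41 12/5 -342/205 -12/5

left sensor world pos  = (1, -5); dL² = 41
right sensor world pos = (1, -3); dR² = 25
sL = 60/41 = 60/41
sR = 60/25 = 12/5
mL = 1/2·sL + -1·sR = -342/205
mR = 0·sL + -1·sR = -12/5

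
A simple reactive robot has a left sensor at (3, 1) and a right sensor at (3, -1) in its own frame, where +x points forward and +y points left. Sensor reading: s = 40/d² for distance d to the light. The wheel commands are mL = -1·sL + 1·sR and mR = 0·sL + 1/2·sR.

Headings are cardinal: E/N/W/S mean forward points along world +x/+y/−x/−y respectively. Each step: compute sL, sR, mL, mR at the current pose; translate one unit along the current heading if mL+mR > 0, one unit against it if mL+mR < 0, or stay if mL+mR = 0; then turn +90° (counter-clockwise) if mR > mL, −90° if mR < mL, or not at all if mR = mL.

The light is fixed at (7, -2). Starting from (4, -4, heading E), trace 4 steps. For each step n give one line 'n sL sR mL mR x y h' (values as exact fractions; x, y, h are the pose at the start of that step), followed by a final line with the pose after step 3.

0 40 40/9 -320/9 20/9 4 -4 E
1 20/13 4 32/13 2 3 -4 N
2 40 8 -32 4 3 -3 E
3 1 2 1 1 2 -3 N
final 2 -2 N

n=0: pose=(4,-4,E); sL=40, sR=40/9; mL=-320/9, mR=20/9; mL+mR=-100/3 → advance -1; mR−mL=340/9 → turn +1·90°
n=1: pose=(3,-4,N); sL=20/13, sR=4; mL=32/13, mR=2; mL+mR=58/13 → advance +1; mR−mL=-6/13 → turn -1·90°
n=2: pose=(3,-3,E); sL=40, sR=8; mL=-32, mR=4; mL+mR=-28 → advance -1; mR−mL=36 → turn +1·90°
n=3: pose=(2,-3,N); sL=1, sR=2; mL=1, mR=1; mL+mR=2 → advance +1; mR−mL=0 → turn +0·90°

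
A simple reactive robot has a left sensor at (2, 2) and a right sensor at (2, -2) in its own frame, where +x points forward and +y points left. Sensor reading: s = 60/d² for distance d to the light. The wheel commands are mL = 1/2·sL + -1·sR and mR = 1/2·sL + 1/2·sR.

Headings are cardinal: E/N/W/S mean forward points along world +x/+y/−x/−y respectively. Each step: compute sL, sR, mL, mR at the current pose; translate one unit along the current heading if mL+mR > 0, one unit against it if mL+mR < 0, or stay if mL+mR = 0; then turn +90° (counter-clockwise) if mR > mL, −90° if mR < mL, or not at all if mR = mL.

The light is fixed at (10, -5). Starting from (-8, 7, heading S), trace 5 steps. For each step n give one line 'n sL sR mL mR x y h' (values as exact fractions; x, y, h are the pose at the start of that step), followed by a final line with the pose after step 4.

0 15/89 3/25 -159/4450 321/2225 -8 7 S
1 12/85 60/337 -3078/28645 4572/28645 -8 6 E
2 6/53 30/197 -999/10441 1386/10441 -7 6 N
3 60/461 60/557 -10950/256777 30540/256777 -7 7 W
4 15/89 3/25 -159/4450 321/2225 -8 7 S
final -8 6 E

n=0: pose=(-8,7,S); sL=15/89, sR=3/25; mL=-159/4450, mR=321/2225; mL+mR=483/4450 → advance +1; mR−mL=9/50 → turn +1·90°
n=1: pose=(-8,6,E); sL=12/85, sR=60/337; mL=-3078/28645, mR=4572/28645; mL+mR=1494/28645 → advance +1; mR−mL=90/337 → turn +1·90°
n=2: pose=(-7,6,N); sL=6/53, sR=30/197; mL=-999/10441, mR=1386/10441; mL+mR=387/10441 → advance +1; mR−mL=45/197 → turn +1·90°
n=3: pose=(-7,7,W); sL=60/461, sR=60/557; mL=-10950/256777, mR=30540/256777; mL+mR=19590/256777 → advance +1; mR−mL=90/557 → turn +1·90°
n=4: pose=(-8,7,S); sL=15/89, sR=3/25; mL=-159/4450, mR=321/2225; mL+mR=483/4450 → advance +1; mR−mL=9/50 → turn +1·90°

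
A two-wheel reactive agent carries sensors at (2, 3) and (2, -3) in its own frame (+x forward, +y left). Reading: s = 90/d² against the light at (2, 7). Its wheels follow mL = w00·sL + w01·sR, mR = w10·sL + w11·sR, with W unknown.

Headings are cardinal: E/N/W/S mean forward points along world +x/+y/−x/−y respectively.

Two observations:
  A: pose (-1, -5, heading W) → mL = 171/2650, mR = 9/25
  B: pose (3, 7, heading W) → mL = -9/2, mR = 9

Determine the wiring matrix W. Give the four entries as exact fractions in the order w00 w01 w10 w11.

obs A: pose=(-1,-5,W) → sL=9/25, sR=45/53, mL=171/2650, mR=9/25
obs B: pose=(3,7,W) → sL=9, sR=9, mL=-9/2, mR=9
sensor matrix S = [[9/25, 45/53], [9, 9]]; det S = -5832/1325
solve [mL_A; mL_B] = S·[w00; w01] and [mR_A; mR_B] = S·[w10; w11]:
  w00 = -1, w01 = 1/2, w10 = 1, w11 = 0

-1 1/2 1 0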